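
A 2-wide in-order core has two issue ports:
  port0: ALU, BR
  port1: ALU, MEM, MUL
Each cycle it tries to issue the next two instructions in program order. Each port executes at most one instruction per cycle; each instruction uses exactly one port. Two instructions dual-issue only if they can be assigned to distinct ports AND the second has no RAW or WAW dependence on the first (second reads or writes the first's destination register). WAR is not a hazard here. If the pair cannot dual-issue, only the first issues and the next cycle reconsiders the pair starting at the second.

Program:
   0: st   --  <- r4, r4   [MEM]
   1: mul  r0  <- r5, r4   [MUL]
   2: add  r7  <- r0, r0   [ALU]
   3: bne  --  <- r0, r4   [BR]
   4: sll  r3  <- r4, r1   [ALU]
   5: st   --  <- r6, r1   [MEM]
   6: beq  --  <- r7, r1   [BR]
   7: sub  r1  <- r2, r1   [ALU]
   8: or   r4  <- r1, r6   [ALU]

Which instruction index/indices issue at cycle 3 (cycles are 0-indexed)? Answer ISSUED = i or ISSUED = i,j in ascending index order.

ISSUED = 4,5

0. st.MEM @i0  | no-port MEM/MUL
1. mul.MUL @i1  | RAW r0
2. add.ALU;bne.BR @i2&i3  | 2-wide
3. sll.ALU;st.MEM @i4&i5  | 2-wide
4. beq.BR;sub.ALU @i6&i7  | 2-wide
5. or.ALU @i8  | tail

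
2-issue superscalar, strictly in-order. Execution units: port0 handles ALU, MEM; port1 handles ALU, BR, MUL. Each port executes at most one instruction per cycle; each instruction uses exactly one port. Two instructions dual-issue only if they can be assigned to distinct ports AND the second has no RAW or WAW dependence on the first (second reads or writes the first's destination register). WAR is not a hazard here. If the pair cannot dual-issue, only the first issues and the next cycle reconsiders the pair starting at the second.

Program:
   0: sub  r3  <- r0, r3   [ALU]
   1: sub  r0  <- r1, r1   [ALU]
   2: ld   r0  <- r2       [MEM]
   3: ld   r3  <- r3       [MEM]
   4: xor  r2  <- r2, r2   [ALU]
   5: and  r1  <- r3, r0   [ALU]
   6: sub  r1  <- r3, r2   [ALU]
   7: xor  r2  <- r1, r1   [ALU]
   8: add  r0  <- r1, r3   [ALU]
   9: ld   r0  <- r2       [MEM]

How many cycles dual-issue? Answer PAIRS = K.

PAIRS = 3

  cy0 -> i0,i1 (sub sub) dual
  cy1 -> i2 (ld) no-port MEM/MEM
  cy2 -> i3,i4 (ld xor) dual
  cy3 -> i5 (and) WAW r1
  cy4 -> i6 (sub) RAW r1
  cy5 -> i7,i8 (xor add) dual
  cy6 -> i9 (ld) tail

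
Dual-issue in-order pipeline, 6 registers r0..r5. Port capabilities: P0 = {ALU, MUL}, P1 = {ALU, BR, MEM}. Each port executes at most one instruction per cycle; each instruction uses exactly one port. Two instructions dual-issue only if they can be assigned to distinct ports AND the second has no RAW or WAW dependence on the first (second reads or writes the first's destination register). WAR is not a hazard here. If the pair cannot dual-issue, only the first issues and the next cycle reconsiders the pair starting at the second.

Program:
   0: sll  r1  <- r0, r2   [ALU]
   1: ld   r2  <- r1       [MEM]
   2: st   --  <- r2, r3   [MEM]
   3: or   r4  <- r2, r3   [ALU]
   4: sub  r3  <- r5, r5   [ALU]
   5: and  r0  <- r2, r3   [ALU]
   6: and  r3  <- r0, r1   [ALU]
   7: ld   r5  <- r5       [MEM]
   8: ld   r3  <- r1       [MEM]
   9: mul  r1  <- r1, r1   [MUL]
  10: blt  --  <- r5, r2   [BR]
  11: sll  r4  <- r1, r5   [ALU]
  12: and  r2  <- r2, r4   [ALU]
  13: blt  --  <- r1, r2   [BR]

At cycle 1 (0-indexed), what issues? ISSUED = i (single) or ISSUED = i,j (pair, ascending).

ISSUED = 1

[0] i0  sll  -- RAW r1
[1] i1  ld  -- no-port MEM/MEM
[2] i2+i3  st/or  -- pair
[3] i4  sub  -- RAW r3
[4] i5  and  -- RAW r0
[5] i6+i7  and/ld  -- pair
[6] i8+i9  ld/mul  -- pair
[7] i10+i11  blt/sll  -- pair
[8] i12  and  -- RAW r2
[9] i13  blt  -- tail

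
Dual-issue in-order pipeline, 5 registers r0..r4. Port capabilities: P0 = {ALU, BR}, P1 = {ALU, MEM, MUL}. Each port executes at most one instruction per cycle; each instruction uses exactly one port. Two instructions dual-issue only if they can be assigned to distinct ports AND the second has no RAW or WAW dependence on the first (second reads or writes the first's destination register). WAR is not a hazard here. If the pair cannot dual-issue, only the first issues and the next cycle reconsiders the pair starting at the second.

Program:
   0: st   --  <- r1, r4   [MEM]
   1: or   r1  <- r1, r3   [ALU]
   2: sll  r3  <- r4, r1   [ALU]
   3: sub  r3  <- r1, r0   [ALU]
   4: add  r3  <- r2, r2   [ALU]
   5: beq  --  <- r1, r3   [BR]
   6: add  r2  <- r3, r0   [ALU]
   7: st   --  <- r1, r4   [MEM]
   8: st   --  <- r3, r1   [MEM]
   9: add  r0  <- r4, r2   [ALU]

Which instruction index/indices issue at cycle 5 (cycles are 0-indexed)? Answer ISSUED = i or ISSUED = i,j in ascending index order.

ISSUED = 7

#0 head=0: st/or i0,i1 2-wide
#1 head=2: sll i2 WAW r3
#2 head=3: sub i3 WAW r3
#3 head=4: add i4 RAW r3
#4 head=5: beq/add i5,i6 2-wide
#5 head=7: st i7 no-port MEM/MEM
#6 head=8: st/add i8,i9 2-wide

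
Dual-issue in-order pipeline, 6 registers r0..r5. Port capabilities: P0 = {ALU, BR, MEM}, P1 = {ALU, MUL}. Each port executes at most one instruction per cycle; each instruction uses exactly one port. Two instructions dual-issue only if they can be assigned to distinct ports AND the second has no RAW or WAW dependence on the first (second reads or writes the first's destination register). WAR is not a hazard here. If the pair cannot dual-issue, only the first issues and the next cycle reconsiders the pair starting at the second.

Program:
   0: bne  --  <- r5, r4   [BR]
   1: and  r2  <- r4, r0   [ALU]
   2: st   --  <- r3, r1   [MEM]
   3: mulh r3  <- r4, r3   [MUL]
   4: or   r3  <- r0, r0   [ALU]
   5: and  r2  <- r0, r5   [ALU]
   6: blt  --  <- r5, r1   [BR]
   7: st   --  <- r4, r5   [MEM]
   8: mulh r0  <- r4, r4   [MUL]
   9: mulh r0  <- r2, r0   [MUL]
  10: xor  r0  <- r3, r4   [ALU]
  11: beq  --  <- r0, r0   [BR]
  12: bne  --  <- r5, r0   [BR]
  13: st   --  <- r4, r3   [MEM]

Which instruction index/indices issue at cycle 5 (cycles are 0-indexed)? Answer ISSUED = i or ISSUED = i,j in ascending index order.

ISSUED = 9

0. bne.BR+and.ALU @i0+i1  | 2-wide
1. st.MEM+mulh.MUL @i2+i3  | 2-wide
2. or.ALU+and.ALU @i4+i5  | 2-wide
3. blt.BR @i6  | no-port BR/MEM
4. st.MEM+mulh.MUL @i7+i8  | 2-wide
5. mulh.MUL @i9  | WAW r0
6. xor.ALU @i10  | RAW r0
7. beq.BR @i11  | no-port BR/BR
8. bne.BR @i12  | no-port BR/MEM
9. st.MEM @i13  | tail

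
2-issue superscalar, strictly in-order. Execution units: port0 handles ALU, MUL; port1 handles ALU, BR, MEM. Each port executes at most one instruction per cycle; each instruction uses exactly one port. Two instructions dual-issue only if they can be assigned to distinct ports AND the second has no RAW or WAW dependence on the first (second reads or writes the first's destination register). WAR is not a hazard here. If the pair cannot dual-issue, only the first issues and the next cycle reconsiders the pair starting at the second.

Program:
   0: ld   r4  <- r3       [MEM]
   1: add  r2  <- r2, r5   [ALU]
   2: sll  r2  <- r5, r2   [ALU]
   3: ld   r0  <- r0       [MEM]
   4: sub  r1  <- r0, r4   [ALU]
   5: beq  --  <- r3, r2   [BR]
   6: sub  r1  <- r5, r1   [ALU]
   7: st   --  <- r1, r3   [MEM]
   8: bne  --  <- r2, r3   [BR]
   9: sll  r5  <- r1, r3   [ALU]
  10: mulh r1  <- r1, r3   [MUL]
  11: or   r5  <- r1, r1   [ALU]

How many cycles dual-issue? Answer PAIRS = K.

t=0 i0&i1:ld add ; dual
t=1 i2&i3:sll ld ; dual
t=2 i4&i5:sub beq ; dual
t=3 i6:sub ; RAW r1
t=4 i7:st ; no-port MEM/BR
t=5 i8&i9:bne sll ; dual
t=6 i10:mulh ; RAW r1
t=7 i11:or ; tail

PAIRS = 4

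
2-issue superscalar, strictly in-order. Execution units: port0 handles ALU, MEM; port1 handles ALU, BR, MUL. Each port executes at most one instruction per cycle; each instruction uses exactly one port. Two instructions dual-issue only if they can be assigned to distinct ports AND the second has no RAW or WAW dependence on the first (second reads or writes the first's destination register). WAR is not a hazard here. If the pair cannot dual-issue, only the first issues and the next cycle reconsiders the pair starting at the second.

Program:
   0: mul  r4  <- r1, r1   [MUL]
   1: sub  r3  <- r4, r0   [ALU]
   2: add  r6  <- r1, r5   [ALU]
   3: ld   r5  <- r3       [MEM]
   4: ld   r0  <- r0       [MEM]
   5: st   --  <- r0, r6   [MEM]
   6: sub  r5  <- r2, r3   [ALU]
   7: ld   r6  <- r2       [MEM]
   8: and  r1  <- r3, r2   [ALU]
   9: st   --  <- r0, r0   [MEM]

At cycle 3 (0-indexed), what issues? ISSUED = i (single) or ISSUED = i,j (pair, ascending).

ISSUED = 4

c0: i0 mul.MUL  RAW r4
c1: i1&i2 sub.ALU add.ALU  dual
c2: i3 ld.MEM  no-port MEM/MEM
c3: i4 ld.MEM  no-port MEM/MEM
c4: i5&i6 st.MEM sub.ALU  dual
c5: i7&i8 ld.MEM and.ALU  dual
c6: i9 st.MEM  tail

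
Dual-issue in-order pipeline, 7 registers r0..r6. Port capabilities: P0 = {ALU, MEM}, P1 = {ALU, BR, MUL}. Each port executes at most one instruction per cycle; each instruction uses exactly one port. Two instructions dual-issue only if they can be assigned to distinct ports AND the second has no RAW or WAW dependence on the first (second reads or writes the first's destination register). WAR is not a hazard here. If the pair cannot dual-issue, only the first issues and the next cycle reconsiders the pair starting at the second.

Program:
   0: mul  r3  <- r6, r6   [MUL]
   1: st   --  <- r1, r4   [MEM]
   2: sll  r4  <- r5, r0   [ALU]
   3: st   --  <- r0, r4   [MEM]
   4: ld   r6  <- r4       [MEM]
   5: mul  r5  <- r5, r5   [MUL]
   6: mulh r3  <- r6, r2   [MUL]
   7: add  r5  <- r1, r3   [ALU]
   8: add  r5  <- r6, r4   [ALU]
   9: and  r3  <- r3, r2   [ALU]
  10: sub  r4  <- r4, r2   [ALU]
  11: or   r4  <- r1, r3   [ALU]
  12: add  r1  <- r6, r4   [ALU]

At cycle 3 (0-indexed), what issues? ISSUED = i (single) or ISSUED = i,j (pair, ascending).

ISSUED = 4,5

0. mul/st @i0&i1  | dual
1. sll @i2  | RAW r4
2. st @i3  | no-port MEM/MEM
3. ld/mul @i4&i5  | dual
4. mulh @i6  | RAW r3
5. add @i7  | WAW r5
6. add/and @i8&i9  | dual
7. sub @i10  | WAW r4
8. or @i11  | RAW r4
9. add @i12  | tail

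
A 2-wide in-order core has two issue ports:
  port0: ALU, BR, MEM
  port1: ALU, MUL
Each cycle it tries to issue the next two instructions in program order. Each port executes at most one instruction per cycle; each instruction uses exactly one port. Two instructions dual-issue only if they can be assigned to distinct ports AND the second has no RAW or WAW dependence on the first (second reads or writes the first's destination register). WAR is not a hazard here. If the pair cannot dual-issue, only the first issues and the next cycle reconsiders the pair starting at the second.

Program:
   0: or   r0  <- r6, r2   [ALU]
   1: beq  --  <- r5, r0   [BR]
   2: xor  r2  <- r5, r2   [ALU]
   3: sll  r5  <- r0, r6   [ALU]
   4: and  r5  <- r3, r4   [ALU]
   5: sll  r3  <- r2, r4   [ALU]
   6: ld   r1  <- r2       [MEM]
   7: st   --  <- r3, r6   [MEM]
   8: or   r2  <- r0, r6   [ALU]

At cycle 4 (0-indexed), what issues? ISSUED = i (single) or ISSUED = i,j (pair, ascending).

ISSUED = 6

[0] i0  or.ALU  -- RAW r0
[1] i1+i2  beq.BR/xor.ALU  -- dual
[2] i3  sll.ALU  -- WAW r5
[3] i4+i5  and.ALU/sll.ALU  -- dual
[4] i6  ld.MEM  -- no-port MEM/MEM
[5] i7+i8  st.MEM/or.ALU  -- dual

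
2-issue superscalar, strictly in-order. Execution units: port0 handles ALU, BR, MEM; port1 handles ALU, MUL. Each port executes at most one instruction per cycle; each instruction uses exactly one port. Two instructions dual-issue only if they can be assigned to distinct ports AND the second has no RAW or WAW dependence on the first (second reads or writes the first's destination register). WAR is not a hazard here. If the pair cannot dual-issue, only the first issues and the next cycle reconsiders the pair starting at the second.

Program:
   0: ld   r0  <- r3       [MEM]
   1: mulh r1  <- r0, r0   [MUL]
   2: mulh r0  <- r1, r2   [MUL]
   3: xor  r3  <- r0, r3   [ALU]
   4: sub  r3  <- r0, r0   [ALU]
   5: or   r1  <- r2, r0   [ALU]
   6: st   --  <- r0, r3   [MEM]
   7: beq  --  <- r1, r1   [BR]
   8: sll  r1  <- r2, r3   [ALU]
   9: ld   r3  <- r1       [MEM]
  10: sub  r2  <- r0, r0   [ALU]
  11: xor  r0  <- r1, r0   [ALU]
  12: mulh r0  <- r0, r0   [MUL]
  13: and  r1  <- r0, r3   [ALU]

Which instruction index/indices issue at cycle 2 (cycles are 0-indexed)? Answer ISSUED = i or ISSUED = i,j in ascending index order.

ISSUED = 2

  cy0 -> i0 (ld) RAW r0
  cy1 -> i1 (mulh) no-port MUL/MUL
  cy2 -> i2 (mulh) RAW r0
  cy3 -> i3 (xor) WAW r3
  cy4 -> i4&i5 (sub;or) pair
  cy5 -> i6 (st) no-port MEM/BR
  cy6 -> i7&i8 (beq;sll) pair
  cy7 -> i9&i10 (ld;sub) pair
  cy8 -> i11 (xor) RAW+WAW r0
  cy9 -> i12 (mulh) RAW r0
  cy10 -> i13 (and) tail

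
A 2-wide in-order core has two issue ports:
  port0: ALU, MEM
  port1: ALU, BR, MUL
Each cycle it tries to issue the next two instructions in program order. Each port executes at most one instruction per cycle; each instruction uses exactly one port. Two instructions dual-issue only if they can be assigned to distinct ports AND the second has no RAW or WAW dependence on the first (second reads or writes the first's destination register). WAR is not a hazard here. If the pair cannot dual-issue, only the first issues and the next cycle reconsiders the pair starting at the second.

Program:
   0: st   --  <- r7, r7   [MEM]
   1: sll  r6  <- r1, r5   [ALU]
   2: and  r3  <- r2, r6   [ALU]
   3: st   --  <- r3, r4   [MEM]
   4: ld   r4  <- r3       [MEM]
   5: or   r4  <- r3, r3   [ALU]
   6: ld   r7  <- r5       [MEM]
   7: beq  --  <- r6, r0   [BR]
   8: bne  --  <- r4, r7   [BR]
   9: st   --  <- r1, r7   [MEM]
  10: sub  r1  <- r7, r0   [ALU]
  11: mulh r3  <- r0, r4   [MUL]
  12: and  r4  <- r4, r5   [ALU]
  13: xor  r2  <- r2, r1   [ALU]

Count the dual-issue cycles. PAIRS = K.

#0 head=0: st;sll i0,i1 pair
#1 head=2: and i2 RAW r3
#2 head=3: st i3 no-port MEM/MEM
#3 head=4: ld i4 WAW r4
#4 head=5: or;ld i5,i6 pair
#5 head=7: beq i7 no-port BR/BR
#6 head=8: bne;st i8,i9 pair
#7 head=10: sub;mulh i10,i11 pair
#8 head=12: and;xor i12,i13 pair

PAIRS = 5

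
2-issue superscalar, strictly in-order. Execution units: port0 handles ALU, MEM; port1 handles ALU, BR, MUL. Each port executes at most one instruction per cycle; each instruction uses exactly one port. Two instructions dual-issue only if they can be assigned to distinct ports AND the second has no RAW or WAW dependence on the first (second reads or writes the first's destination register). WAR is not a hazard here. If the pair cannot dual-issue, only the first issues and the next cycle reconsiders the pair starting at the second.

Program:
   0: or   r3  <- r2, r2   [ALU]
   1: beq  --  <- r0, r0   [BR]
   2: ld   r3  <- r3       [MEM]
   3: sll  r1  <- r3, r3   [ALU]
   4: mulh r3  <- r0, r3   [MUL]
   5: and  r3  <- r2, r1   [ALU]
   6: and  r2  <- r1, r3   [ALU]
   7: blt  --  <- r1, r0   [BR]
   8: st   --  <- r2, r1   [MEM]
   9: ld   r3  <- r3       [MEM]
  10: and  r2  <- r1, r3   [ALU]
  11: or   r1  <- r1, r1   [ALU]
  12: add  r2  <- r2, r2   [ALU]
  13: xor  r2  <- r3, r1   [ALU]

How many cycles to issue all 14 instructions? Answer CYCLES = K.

CYCLES = 10

0. or beq @i0&i1  | dual
1. ld @i2  | RAW r3
2. sll mulh @i3&i4  | dual
3. and @i5  | RAW r3
4. and blt @i6&i7  | dual
5. st @i8  | no-port MEM/MEM
6. ld @i9  | RAW r3
7. and or @i10&i11  | dual
8. add @i12  | WAW r2
9. xor @i13  | tail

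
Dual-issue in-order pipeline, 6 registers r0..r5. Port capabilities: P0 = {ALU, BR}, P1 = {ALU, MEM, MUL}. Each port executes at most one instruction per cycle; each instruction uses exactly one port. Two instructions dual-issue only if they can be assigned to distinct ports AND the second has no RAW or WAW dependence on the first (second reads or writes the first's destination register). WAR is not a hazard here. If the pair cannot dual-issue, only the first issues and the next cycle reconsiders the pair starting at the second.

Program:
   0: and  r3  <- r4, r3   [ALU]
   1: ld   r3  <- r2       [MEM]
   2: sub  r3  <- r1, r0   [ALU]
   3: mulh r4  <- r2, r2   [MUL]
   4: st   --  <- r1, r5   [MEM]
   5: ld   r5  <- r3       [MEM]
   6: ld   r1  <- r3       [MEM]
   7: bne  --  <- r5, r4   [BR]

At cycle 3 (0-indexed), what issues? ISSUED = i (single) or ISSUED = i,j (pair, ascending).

c0: i0 and.ALU  WAW r3
c1: i1 ld.MEM  WAW r3
c2: i2/i3 sub.ALU/mulh.MUL  pair
c3: i4 st.MEM  no-port MEM/MEM
c4: i5 ld.MEM  no-port MEM/MEM
c5: i6/i7 ld.MEM/bne.BR  pair

ISSUED = 4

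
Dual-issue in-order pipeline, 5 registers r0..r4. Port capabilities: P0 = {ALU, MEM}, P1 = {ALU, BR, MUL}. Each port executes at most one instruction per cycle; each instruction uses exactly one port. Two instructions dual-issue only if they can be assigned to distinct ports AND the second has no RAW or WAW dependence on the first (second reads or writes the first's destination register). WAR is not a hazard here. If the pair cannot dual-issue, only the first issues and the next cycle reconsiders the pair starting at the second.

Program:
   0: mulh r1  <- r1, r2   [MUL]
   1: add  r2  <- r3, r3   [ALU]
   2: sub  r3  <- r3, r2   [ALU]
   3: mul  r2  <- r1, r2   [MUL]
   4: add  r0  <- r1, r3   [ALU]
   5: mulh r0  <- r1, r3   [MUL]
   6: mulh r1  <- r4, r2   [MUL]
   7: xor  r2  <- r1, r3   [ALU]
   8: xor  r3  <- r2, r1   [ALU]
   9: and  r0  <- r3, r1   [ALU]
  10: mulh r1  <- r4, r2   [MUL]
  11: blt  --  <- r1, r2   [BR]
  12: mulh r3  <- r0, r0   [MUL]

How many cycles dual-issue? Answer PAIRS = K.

PAIRS = 3

  cy0 -> i0&i1 (mulh.MUL add.ALU) pair
  cy1 -> i2&i3 (sub.ALU mul.MUL) pair
  cy2 -> i4 (add.ALU) WAW r0
  cy3 -> i5 (mulh.MUL) no-port MUL/MUL
  cy4 -> i6 (mulh.MUL) RAW r1
  cy5 -> i7 (xor.ALU) RAW r2
  cy6 -> i8 (xor.ALU) RAW r3
  cy7 -> i9&i10 (and.ALU mulh.MUL) pair
  cy8 -> i11 (blt.BR) no-port BR/MUL
  cy9 -> i12 (mulh.MUL) tail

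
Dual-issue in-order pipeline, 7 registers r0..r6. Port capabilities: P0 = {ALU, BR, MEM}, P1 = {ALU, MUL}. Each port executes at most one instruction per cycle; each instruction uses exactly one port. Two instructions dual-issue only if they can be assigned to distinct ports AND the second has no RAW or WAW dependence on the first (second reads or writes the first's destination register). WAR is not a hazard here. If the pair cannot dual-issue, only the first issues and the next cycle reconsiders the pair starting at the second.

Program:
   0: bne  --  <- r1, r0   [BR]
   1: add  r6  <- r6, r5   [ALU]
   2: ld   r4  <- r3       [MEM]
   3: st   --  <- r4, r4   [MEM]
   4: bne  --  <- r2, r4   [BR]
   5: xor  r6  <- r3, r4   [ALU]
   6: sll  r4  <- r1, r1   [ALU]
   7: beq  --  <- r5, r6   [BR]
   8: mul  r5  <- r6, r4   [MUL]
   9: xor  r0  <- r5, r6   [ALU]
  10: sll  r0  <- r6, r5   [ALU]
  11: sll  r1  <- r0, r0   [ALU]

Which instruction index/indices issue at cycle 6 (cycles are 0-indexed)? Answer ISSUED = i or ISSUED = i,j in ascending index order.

[0] i0/i1  bne/add  -- 2-wide
[1] i2  ld  -- no-port MEM/MEM
[2] i3  st  -- no-port MEM/BR
[3] i4/i5  bne/xor  -- 2-wide
[4] i6/i7  sll/beq  -- 2-wide
[5] i8  mul  -- RAW r5
[6] i9  xor  -- WAW r0
[7] i10  sll  -- RAW r0
[8] i11  sll  -- tail

ISSUED = 9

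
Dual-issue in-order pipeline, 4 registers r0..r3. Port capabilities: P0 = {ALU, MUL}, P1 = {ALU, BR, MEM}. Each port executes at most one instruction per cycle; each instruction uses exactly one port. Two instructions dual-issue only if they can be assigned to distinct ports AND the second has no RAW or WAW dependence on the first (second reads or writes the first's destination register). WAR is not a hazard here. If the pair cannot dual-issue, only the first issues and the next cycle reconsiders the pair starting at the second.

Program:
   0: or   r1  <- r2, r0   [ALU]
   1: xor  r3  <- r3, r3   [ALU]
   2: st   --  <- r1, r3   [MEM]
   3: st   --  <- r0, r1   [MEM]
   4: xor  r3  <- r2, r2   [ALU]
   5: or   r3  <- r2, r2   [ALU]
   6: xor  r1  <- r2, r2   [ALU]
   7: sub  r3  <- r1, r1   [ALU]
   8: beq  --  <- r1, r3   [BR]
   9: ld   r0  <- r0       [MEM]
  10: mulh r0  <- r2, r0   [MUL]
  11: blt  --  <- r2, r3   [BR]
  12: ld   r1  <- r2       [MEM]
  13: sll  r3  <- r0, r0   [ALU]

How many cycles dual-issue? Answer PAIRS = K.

PAIRS = 5

#0 head=0: or xor i0+i1 2-wide
#1 head=2: st i2 no-port MEM/MEM
#2 head=3: st xor i3+i4 2-wide
#3 head=5: or xor i5+i6 2-wide
#4 head=7: sub i7 RAW r3
#5 head=8: beq i8 no-port BR/MEM
#6 head=9: ld i9 RAW+WAW r0
#7 head=10: mulh blt i10+i11 2-wide
#8 head=12: ld sll i12+i13 2-wide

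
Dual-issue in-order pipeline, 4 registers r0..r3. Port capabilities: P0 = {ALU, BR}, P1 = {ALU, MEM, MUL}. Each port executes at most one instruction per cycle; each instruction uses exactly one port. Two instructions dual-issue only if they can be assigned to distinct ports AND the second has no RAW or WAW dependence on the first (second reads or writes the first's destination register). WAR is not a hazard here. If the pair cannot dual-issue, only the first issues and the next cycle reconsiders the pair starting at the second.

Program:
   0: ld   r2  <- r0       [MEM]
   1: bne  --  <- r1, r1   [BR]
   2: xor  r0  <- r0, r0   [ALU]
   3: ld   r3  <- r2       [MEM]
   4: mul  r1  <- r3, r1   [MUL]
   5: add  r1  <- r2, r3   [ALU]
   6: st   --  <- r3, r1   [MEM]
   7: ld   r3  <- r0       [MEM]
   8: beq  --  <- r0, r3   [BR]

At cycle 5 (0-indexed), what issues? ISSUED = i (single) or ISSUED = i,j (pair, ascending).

[0] i0+i1  ld.MEM+bne.BR  -- dual
[1] i2+i3  xor.ALU+ld.MEM  -- dual
[2] i4  mul.MUL  -- WAW r1
[3] i5  add.ALU  -- RAW r1
[4] i6  st.MEM  -- no-port MEM/MEM
[5] i7  ld.MEM  -- RAW r3
[6] i8  beq.BR  -- tail

ISSUED = 7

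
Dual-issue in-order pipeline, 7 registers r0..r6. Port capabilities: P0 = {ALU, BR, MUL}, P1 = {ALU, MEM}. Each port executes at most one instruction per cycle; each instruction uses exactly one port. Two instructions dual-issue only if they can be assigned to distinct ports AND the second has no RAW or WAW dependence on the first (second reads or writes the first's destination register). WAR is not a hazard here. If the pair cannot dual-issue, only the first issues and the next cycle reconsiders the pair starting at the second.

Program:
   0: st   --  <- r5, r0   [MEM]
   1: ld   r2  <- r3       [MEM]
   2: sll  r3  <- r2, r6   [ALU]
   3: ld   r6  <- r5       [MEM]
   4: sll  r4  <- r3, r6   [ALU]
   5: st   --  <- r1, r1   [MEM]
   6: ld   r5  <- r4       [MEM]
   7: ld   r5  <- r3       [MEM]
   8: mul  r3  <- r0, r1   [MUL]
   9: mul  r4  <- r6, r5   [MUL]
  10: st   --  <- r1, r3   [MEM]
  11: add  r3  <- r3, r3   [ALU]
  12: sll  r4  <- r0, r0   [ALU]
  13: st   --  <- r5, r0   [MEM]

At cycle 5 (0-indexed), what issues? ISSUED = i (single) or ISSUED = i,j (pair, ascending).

ISSUED = 7,8

t=0 i0:st ; no-port MEM/MEM
t=1 i1:ld ; RAW r2
t=2 i2,i3:sll ld ; pair
t=3 i4,i5:sll st ; pair
t=4 i6:ld ; no-port MEM/MEM
t=5 i7,i8:ld mul ; pair
t=6 i9,i10:mul st ; pair
t=7 i11,i12:add sll ; pair
t=8 i13:st ; tail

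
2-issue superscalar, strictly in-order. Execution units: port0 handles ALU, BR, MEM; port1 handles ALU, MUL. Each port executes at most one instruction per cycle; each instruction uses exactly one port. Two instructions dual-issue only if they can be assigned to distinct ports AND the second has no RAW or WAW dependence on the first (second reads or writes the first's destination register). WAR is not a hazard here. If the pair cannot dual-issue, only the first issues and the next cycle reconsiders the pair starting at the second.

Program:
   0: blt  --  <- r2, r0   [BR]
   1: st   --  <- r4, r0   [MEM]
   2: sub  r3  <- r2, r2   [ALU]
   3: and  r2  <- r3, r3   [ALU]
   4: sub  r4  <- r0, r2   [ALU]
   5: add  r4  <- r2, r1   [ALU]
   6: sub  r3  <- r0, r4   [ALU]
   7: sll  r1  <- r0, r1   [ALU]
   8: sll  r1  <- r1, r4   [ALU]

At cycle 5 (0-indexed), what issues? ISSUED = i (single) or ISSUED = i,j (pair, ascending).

  cy0 -> i0 (blt.BR) no-port BR/MEM
  cy1 -> i1,i2 (st.MEM;sub.ALU) 2-wide
  cy2 -> i3 (and.ALU) RAW r2
  cy3 -> i4 (sub.ALU) WAW r4
  cy4 -> i5 (add.ALU) RAW r4
  cy5 -> i6,i7 (sub.ALU;sll.ALU) 2-wide
  cy6 -> i8 (sll.ALU) tail

ISSUED = 6,7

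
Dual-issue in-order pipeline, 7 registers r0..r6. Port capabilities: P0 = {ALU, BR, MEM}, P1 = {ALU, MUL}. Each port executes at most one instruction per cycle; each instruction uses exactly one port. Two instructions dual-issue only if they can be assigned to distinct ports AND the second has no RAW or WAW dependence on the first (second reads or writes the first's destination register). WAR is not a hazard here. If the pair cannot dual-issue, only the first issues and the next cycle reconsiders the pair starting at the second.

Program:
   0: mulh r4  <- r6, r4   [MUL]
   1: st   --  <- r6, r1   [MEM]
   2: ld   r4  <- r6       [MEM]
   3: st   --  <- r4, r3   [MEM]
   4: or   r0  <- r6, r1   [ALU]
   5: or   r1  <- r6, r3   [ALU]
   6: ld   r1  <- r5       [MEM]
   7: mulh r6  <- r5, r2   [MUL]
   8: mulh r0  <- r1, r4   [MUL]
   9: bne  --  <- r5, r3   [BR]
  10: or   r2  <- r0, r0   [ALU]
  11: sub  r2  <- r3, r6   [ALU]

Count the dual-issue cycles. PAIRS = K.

  cy0 -> i0+i1 (mulh.MUL;st.MEM) pair
  cy1 -> i2 (ld.MEM) no-port MEM/MEM
  cy2 -> i3+i4 (st.MEM;or.ALU) pair
  cy3 -> i5 (or.ALU) WAW r1
  cy4 -> i6+i7 (ld.MEM;mulh.MUL) pair
  cy5 -> i8+i9 (mulh.MUL;bne.BR) pair
  cy6 -> i10 (or.ALU) WAW r2
  cy7 -> i11 (sub.ALU) tail

PAIRS = 4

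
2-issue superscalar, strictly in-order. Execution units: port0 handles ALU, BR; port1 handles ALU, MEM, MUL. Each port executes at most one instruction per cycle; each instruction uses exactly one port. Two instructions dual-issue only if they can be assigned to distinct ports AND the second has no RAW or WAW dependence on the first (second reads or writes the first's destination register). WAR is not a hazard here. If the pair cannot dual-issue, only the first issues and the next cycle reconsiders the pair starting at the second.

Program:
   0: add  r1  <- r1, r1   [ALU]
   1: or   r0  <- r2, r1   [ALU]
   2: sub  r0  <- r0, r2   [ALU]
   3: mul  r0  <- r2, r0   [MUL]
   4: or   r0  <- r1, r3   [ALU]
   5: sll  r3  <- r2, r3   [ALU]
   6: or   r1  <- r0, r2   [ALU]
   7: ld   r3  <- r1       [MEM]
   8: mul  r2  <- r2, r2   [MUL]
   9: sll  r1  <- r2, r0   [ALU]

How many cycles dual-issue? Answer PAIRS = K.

c0: i0 add.ALU  RAW r1
c1: i1 or.ALU  RAW+WAW r0
c2: i2 sub.ALU  RAW+WAW r0
c3: i3 mul.MUL  WAW r0
c4: i4+i5 or.ALU+sll.ALU  dual
c5: i6 or.ALU  RAW r1
c6: i7 ld.MEM  no-port MEM/MUL
c7: i8 mul.MUL  RAW r2
c8: i9 sll.ALU  tail

PAIRS = 1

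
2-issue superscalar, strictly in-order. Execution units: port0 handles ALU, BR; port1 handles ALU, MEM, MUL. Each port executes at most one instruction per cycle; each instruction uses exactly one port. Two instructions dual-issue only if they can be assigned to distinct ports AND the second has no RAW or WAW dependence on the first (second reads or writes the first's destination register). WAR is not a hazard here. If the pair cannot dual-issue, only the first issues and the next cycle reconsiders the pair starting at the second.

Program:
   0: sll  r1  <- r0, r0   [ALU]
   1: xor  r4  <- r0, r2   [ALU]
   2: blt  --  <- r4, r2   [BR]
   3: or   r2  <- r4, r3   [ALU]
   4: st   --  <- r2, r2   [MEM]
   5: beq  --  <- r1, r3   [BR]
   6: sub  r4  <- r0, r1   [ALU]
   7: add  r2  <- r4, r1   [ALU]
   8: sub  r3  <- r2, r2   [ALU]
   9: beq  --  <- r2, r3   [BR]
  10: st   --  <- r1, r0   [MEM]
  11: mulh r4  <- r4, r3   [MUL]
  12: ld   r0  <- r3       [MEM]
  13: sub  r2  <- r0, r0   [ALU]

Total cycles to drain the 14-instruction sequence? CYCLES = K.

CYCLES = 10

[0] i0&i1  sll xor  -- dual
[1] i2&i3  blt or  -- dual
[2] i4&i5  st beq  -- dual
[3] i6  sub  -- RAW r4
[4] i7  add  -- RAW r2
[5] i8  sub  -- RAW r3
[6] i9&i10  beq st  -- dual
[7] i11  mulh  -- no-port MUL/MEM
[8] i12  ld  -- RAW r0
[9] i13  sub  -- tail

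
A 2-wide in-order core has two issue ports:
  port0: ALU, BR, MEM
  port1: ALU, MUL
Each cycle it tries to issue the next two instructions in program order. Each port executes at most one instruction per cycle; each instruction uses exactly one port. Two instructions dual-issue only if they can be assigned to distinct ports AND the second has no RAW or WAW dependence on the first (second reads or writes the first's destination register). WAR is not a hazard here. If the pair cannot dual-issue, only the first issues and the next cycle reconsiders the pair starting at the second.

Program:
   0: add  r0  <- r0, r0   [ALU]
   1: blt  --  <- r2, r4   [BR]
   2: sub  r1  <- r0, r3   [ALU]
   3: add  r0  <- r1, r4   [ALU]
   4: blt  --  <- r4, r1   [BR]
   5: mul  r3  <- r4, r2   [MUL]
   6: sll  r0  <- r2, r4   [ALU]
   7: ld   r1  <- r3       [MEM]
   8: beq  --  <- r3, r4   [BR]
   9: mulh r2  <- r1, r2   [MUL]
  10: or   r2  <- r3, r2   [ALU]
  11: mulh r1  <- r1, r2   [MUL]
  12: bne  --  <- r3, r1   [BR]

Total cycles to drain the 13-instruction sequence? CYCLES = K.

CYCLES = 9

t=0 i0/i1:add;blt ; pair
t=1 i2:sub ; RAW r1
t=2 i3/i4:add;blt ; pair
t=3 i5/i6:mul;sll ; pair
t=4 i7:ld ; no-port MEM/BR
t=5 i8/i9:beq;mulh ; pair
t=6 i10:or ; RAW r2
t=7 i11:mulh ; RAW r1
t=8 i12:bne ; tail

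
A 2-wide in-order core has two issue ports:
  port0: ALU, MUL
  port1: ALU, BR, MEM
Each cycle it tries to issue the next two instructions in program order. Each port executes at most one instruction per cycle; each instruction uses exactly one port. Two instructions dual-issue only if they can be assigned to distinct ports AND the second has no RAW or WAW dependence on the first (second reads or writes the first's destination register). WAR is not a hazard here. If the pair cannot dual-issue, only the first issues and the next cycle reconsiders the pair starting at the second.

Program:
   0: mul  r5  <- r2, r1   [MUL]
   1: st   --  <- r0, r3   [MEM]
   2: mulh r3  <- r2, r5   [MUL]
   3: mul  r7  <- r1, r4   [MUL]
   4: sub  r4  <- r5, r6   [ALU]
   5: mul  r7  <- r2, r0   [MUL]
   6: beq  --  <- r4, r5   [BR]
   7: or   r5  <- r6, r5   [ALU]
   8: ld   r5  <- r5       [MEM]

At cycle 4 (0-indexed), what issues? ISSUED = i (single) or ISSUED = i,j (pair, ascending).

ISSUED = 7

  cy0 -> i0+i1 (mul/st) dual
  cy1 -> i2 (mulh) no-port MUL/MUL
  cy2 -> i3+i4 (mul/sub) dual
  cy3 -> i5+i6 (mul/beq) dual
  cy4 -> i7 (or) RAW+WAW r5
  cy5 -> i8 (ld) tail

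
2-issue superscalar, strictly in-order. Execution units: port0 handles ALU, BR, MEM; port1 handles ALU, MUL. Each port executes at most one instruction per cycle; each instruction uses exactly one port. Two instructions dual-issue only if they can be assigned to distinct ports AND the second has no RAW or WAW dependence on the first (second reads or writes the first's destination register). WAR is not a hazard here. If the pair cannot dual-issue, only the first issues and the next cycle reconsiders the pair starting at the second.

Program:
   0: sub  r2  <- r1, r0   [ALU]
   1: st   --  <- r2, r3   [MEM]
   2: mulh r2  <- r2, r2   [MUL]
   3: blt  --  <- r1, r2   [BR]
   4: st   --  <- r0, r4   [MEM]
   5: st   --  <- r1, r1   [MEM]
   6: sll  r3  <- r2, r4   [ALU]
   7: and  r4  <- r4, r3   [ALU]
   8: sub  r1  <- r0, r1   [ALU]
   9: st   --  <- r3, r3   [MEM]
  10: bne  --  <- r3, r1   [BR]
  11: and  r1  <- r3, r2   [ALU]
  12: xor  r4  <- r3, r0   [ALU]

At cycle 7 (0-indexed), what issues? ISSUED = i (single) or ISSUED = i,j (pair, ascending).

ISSUED = 10,11

[0] i0  sub.ALU  -- RAW r2
[1] i1+i2  st.MEM+mulh.MUL  -- 2-wide
[2] i3  blt.BR  -- no-port BR/MEM
[3] i4  st.MEM  -- no-port MEM/MEM
[4] i5+i6  st.MEM+sll.ALU  -- 2-wide
[5] i7+i8  and.ALU+sub.ALU  -- 2-wide
[6] i9  st.MEM  -- no-port MEM/BR
[7] i10+i11  bne.BR+and.ALU  -- 2-wide
[8] i12  xor.ALU  -- tail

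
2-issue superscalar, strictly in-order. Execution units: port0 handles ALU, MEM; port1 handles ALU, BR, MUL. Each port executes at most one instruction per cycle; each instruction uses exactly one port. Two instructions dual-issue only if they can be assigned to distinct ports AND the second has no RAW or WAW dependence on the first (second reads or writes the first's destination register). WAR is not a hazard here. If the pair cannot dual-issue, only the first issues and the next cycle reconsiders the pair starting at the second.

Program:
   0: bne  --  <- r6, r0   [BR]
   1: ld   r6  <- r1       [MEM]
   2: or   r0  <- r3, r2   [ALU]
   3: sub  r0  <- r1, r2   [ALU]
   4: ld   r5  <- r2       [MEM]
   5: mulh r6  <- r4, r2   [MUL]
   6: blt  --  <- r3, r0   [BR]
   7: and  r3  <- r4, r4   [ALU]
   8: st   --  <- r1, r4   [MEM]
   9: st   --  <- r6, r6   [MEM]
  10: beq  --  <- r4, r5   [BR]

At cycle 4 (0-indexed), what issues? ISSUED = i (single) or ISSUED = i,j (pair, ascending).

0. bne+ld @i0+i1  | 2-wide
1. or @i2  | WAW r0
2. sub+ld @i3+i4  | 2-wide
3. mulh @i5  | no-port MUL/BR
4. blt+and @i6+i7  | 2-wide
5. st @i8  | no-port MEM/MEM
6. st+beq @i9+i10  | 2-wide

ISSUED = 6,7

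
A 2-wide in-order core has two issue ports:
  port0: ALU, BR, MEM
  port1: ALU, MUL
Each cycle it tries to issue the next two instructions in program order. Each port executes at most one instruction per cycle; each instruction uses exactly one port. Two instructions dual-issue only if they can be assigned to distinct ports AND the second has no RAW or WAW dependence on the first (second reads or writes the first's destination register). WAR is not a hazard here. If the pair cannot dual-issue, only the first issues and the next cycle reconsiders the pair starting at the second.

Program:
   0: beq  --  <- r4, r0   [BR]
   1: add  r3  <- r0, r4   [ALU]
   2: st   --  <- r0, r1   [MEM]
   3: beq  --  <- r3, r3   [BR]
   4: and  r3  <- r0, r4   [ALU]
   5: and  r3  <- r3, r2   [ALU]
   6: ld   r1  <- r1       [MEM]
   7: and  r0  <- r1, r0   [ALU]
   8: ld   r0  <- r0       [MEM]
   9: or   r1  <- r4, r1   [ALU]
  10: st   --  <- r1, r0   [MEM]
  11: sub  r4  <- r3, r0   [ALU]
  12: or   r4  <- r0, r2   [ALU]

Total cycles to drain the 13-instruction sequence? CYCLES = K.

CYCLES = 8

  cy0 -> i0+i1 (beq.BR/add.ALU) dual
  cy1 -> i2 (st.MEM) no-port MEM/BR
  cy2 -> i3+i4 (beq.BR/and.ALU) dual
  cy3 -> i5+i6 (and.ALU/ld.MEM) dual
  cy4 -> i7 (and.ALU) RAW+WAW r0
  cy5 -> i8+i9 (ld.MEM/or.ALU) dual
  cy6 -> i10+i11 (st.MEM/sub.ALU) dual
  cy7 -> i12 (or.ALU) tail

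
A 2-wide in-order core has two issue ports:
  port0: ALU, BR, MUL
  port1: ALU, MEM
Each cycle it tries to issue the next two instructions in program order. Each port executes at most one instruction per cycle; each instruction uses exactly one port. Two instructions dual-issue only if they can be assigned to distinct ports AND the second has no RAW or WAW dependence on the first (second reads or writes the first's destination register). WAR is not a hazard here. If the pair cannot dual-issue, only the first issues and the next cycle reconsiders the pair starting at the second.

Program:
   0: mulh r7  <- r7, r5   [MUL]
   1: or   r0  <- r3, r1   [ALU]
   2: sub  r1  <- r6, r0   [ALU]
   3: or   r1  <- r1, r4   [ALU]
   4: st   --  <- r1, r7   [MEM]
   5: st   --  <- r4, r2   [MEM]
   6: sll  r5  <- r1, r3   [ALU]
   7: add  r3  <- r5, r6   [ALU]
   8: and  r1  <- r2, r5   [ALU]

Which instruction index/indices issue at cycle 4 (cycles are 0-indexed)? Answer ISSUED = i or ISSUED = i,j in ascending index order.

ISSUED = 5,6

  cy0 -> i0+i1 (mulh.MUL+or.ALU) pair
  cy1 -> i2 (sub.ALU) RAW+WAW r1
  cy2 -> i3 (or.ALU) RAW r1
  cy3 -> i4 (st.MEM) no-port MEM/MEM
  cy4 -> i5+i6 (st.MEM+sll.ALU) pair
  cy5 -> i7+i8 (add.ALU+and.ALU) pair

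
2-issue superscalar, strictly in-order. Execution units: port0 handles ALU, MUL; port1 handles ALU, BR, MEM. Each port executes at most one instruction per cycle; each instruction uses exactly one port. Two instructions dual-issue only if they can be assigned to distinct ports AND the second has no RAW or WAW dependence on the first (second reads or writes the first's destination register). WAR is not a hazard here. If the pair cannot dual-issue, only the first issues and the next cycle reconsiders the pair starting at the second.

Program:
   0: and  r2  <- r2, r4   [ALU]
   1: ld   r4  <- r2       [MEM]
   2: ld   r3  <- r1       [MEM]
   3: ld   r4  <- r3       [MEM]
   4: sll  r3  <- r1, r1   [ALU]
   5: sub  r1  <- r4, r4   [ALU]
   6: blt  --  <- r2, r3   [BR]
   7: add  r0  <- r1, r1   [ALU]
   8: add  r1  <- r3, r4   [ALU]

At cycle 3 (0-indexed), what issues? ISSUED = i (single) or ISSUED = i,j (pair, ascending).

ISSUED = 3,4

#0 head=0: and.ALU i0 RAW r2
#1 head=1: ld.MEM i1 no-port MEM/MEM
#2 head=2: ld.MEM i2 no-port MEM/MEM
#3 head=3: ld.MEM;sll.ALU i3+i4 2-wide
#4 head=5: sub.ALU;blt.BR i5+i6 2-wide
#5 head=7: add.ALU;add.ALU i7+i8 2-wide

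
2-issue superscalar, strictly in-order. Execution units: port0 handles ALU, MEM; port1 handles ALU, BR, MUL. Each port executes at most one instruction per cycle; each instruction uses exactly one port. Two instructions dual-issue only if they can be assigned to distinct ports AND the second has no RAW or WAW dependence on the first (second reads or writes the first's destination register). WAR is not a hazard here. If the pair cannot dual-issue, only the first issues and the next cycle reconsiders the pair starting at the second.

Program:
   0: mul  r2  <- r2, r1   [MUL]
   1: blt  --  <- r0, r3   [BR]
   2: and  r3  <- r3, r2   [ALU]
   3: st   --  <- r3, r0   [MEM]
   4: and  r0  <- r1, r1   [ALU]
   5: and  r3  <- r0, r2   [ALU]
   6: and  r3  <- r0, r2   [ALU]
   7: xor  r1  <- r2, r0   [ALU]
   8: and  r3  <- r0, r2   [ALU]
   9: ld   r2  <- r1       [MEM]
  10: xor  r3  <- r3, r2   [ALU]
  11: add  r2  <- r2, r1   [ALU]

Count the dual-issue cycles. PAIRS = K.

t=0 i0:mul.MUL ; no-port MUL/BR
t=1 i1&i2:blt.BR/and.ALU ; 2-wide
t=2 i3&i4:st.MEM/and.ALU ; 2-wide
t=3 i5:and.ALU ; WAW r3
t=4 i6&i7:and.ALU/xor.ALU ; 2-wide
t=5 i8&i9:and.ALU/ld.MEM ; 2-wide
t=6 i10&i11:xor.ALU/add.ALU ; 2-wide

PAIRS = 5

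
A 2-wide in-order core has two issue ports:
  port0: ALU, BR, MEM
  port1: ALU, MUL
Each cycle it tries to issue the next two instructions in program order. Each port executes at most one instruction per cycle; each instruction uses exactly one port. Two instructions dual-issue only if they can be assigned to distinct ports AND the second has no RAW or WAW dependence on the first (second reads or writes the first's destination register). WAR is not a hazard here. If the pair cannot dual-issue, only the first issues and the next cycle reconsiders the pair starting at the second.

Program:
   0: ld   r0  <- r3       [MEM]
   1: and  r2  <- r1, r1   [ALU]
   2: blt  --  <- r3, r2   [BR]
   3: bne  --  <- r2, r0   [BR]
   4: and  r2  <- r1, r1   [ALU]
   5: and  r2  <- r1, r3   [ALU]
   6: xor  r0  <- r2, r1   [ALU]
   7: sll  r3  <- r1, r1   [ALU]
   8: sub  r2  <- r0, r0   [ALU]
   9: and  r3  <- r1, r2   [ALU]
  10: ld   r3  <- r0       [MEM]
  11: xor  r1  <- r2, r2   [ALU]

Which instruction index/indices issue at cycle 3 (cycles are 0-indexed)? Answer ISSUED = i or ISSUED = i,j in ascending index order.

ISSUED = 5

0. ld.MEM+and.ALU @i0,i1  | dual
1. blt.BR @i2  | no-port BR/BR
2. bne.BR+and.ALU @i3,i4  | dual
3. and.ALU @i5  | RAW r2
4. xor.ALU+sll.ALU @i6,i7  | dual
5. sub.ALU @i8  | RAW r2
6. and.ALU @i9  | WAW r3
7. ld.MEM+xor.ALU @i10,i11  | dual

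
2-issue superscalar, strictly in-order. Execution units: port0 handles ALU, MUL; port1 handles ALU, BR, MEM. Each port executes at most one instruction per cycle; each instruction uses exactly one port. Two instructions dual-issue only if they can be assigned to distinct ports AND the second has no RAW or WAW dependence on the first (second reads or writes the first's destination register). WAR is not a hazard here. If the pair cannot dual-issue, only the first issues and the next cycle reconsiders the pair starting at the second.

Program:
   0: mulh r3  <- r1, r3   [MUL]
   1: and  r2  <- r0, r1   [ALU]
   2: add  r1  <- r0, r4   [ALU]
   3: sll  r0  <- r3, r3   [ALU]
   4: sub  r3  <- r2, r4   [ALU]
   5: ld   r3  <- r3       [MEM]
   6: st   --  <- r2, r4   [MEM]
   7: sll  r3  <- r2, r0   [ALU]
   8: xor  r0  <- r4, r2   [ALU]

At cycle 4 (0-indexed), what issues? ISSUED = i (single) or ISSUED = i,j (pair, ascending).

c0: i0/i1 mulh;and  pair
c1: i2/i3 add;sll  pair
c2: i4 sub  RAW+WAW r3
c3: i5 ld  no-port MEM/MEM
c4: i6/i7 st;sll  pair
c5: i8 xor  tail

ISSUED = 6,7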